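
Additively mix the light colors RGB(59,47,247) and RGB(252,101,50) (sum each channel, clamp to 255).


Additive: each channel = min(255, C₁+C₂)
R: 59+252 = 311 → 255
G: 47+101 = 148 → 148
B: 247+50 = 297 → 255
= RGB(255, 148, 255)


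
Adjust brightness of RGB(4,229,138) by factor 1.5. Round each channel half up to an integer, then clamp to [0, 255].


Multiply each channel by 1.5, round half up, clamp to [0, 255]
R: 4×1.5 = 6
G: 229×1.5 = 343.5 → round → 344 → clamp → 255
B: 138×1.5 = 207
= RGB(6, 255, 207)


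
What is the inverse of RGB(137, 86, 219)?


Invert: (255-R, 255-G, 255-B)
R: 255-137 = 118
G: 255-86 = 169
B: 255-219 = 36
= RGB(118, 169, 36)


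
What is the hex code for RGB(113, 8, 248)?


R = 113 → 71 (hex)
G = 8 → 08 (hex)
B = 248 → F8 (hex)
Hex = #7108F8


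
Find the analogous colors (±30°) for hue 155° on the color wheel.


Base hue: 155°
Left analog: (155 - 30) mod 360 = 125°
Right analog: (155 + 30) mod 360 = 185°
Analogous hues = 125° and 185°


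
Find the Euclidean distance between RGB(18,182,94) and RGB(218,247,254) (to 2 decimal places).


d = √[(R₁-R₂)² + (G₁-G₂)² + (B₁-B₂)²]
d = √[(18-218)² + (182-247)² + (94-254)²]
d = √[40000 + 4225 + 25600]
d = √69825
d ≈ 264.24


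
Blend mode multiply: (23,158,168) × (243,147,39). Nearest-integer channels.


Multiply: C = A×B/255, rounded to nearest integer
R: 23×243/255 = 5589/255 ≈ 21.918 → 22
G: 158×147/255 = 23226/255 ≈ 91.082 → 91
B: 168×39/255 = 6552/255 ≈ 25.694 → 26
= RGB(22, 91, 26)


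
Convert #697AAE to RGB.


69 → 105 (R)
7A → 122 (G)
AE → 174 (B)
= RGB(105, 122, 174)


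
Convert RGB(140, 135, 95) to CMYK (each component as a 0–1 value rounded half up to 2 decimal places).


R'=140/255≈0.5490, G'=135/255≈0.5294, B'=95/255≈0.3725
K = 1 - max(R',G',B') = 1 - 140/255 = 115/255 = 0.45098… → 0.45
(1-R'-K)/(1-K) simplifies to (max-R)/max with max = 140:
C = (140-140)/140 = 0/140 = 0 → 0.00
M = (140-135)/140 = 5/140 = 0.03571… → 0.04
Y = (140-95)/140 = 45/140 = 0.32142… → 0.32
= CMYK(0.00, 0.04, 0.32, 0.45)


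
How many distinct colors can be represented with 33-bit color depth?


Colors = 2^bits = 2^33
= 8,589,934,592 colors


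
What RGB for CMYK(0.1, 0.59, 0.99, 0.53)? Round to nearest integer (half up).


R = 255 × (1-C) × (1-K) = 255 × 0.90 × 0.47 = 107.865 → 108
G = 255 × (1-M) × (1-K) = 255 × 0.41 × 0.47 = 49.1385 → 49
B = 255 × (1-Y) × (1-K) = 255 × 0.01 × 0.47 = 1.1985 → 1
= RGB(108, 49, 1)


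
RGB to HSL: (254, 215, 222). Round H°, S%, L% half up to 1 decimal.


Normalize: R'=254/255≈0.9961, G'=215/255≈0.8431, B'=222/255≈0.8706
Max=254/255, Min=215/255, Δ=Max-Min=39/255
L = (Max+Min)/2 = (254+215)/510 = 469/510 = 0.91960… → L = 92.0%
L > 0.5 → S = Δ/(2-Max-Min) = 39/(510-254-215) = 39/41 = 0.95121… → S = 95.1%
(the 1/255 factors cancel in S and H, so raw channel differences can be used)
Max is R' → H = 60 × (((G-B)/Δ) mod 6) = 60 × (((215-222)/39) mod 6)
  (-7)/39 = -0.1794…; negative, so add 6 → 5.8205…
  H = 60 × 5.8205… = 349.230…° → H = 349.2°
= HSL(349.2°, 95.1%, 92.0%)


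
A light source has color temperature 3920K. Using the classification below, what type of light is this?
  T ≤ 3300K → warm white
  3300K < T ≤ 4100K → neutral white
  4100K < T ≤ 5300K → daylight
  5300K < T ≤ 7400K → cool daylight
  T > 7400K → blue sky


Temperature: 3920K
3300K < 3920K ≤ 4100K → neutral white
Classification: neutral white


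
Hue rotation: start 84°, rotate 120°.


New hue = (H + rotation) mod 360
New hue = (84 + 120) mod 360
= 204 mod 360
= 204°


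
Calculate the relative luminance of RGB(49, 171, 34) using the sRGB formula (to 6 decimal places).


Linearize each channel (sRGB transfer function): c = v/255; c_lin = c/12.92 if c ≤ 0.04045, else ((c+0.055)/1.055)^2.4
  R: 49/255 ≈ 0.192157 > 0.04045 → ((0.192157+0.055)/1.055)^2.4 ≈ 0.030713
  G: 171/255 ≈ 0.670588 > 0.04045 → ((0.670588+0.055)/1.055)^2.4 ≈ 0.407240
  B: 34/255 ≈ 0.133333 > 0.04045 → ((0.133333+0.055)/1.055)^2.4 ≈ 0.015996
R_lin = 0.030713, G_lin = 0.407240, B_lin = 0.015996
L = 0.2126×R + 0.7152×G + 0.0722×B
L = 0.2126×0.030713 + 0.7152×0.407240 + 0.0722×0.015996
L ≈ 0.298943


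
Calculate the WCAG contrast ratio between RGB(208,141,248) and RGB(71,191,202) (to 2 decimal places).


Linearize each sRGB channel c=v/255: c/12.92 if c ≤ 0.04045 else ((c+0.055)/1.055)^2.4
L = 0.2126×R_lin + 0.7152×G_lin + 0.0722×B_lin
Color 1 (208,141,248):
  R=208: 208/255≈0.8157 > 0.04045 → ((0.8157+0.055)/1.055)^2.4 ≈ 0.63076
  G=141: 141/255≈0.5529 > 0.04045 → ((0.5529+0.055)/1.055)^2.4 ≈ 0.26636
  B=248: 248/255≈0.9725 > 0.04045 → ((0.9725+0.055)/1.055)^2.4 ≈ 0.93869
  L1 = 0.2126×0.63076 + 0.7152×0.26636 + 0.0722×0.93869 ≈ 0.39237
Color 2 (71,191,202):
  R=71: 71/255≈0.2784 > 0.04045 → ((0.2784+0.055)/1.055)^2.4 ≈ 0.06301
  G=191: 191/255≈0.7490 > 0.04045 → ((0.7490+0.055)/1.055)^2.4 ≈ 0.52100
  B=202: 202/255≈0.7922 > 0.04045 → ((0.7922+0.055)/1.055)^2.4 ≈ 0.59062
  L2 = 0.2126×0.06301 + 0.7152×0.52100 + 0.0722×0.59062 ≈ 0.42865
Lighter = 0.42865, Darker = 0.39237
Ratio = (L_lighter + 0.05) / (L_darker + 0.05)
Ratio = (0.42865 + 0.05) / (0.39237 + 0.05) = 0.47865 / 0.44237 ≈ 1.0820
Ratio ≈ 1.08:1


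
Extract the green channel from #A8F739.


Color: #A8F739
R = A8 = 168
G = F7 = 247
B = 39 = 57
Green = 247


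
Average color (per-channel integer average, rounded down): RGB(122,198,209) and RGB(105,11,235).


Midpoint: each channel = ⌊(C₁+C₂)/2⌋
R: ⌊(122+105)/2⌋ = 113
G: ⌊(198+11)/2⌋ = 104
B: ⌊(209+235)/2⌋ = 222
= RGB(113, 104, 222)


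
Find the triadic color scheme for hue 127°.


Triadic: equally spaced at 120° intervals
H1 = 127°
H2 = (127 + 120) mod 360 = 247°
H3 = (127 + 240) mod 360 = 7°
Triadic = 127°, 247°, 7°


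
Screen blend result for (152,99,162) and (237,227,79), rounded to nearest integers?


Screen: C = 255 - (255-A)×(255-B)/255, rounded to nearest integer
R: 255 - (255-152)×(255-237)/255 = 255 - 1854/255 ≈ 255 - 7.271 = 247.729 → 248
G: 255 - (255-99)×(255-227)/255 = 255 - 4368/255 ≈ 255 - 17.129 = 237.871 → 238
B: 255 - (255-162)×(255-79)/255 = 255 - 16368/255 ≈ 255 - 64.188 = 190.812 → 191
= RGB(248, 238, 191)


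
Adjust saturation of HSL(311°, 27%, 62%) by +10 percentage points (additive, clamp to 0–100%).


Original S = 27%
Adjustment = +10 percentage points
New S = 27 + (10) = 37
Clamp to [0, 100] → 37
= HSL(311°, 37%, 62%)


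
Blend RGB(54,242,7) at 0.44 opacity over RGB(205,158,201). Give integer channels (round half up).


C = α×F + (1-α)×B, with 1-α = 0.56
R: 0.44×54 + 0.56×205 = 23.76 + 114.80 = 138.56 → 139
G: 0.44×242 + 0.56×158 = 106.48 + 88.48 = 194.96 → 195
B: 0.44×7 + 0.56×201 = 3.08 + 112.56 = 115.64 → 116
= RGB(139, 195, 116)


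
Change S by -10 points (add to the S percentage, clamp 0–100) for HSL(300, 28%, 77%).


Original S = 28%
Adjustment = -10 percentage points
New S = 28 + (-10) = 18
Clamp to [0, 100] → 18
= HSL(300°, 18%, 77%)


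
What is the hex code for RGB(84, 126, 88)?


R = 84 → 54 (hex)
G = 126 → 7E (hex)
B = 88 → 58 (hex)
Hex = #547E58


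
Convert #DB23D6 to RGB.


DB → 219 (R)
23 → 35 (G)
D6 → 214 (B)
= RGB(219, 35, 214)


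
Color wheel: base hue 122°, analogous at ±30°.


Base hue: 122°
Left analog: (122 - 30) mod 360 = 92°
Right analog: (122 + 30) mod 360 = 152°
Analogous hues = 92° and 152°


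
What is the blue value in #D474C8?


Color: #D474C8
R = D4 = 212
G = 74 = 116
B = C8 = 200
Blue = 200


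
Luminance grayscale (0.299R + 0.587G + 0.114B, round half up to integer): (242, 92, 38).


Gray = 0.299×R + 0.587×G + 0.114×B
Gray = 0.299×242 + 0.587×92 + 0.114×38
Gray = 72.358 + 54.004 + 4.332
Gray = 130.694 → round half up → 131
Gray = 131


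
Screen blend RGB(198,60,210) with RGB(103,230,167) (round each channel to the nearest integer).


Screen: C = 255 - (255-A)×(255-B)/255, rounded to nearest integer
R: 255 - (255-198)×(255-103)/255 = 255 - 8664/255 ≈ 255 - 33.976 = 221.024 → 221
G: 255 - (255-60)×(255-230)/255 = 255 - 4875/255 ≈ 255 - 19.118 = 235.882 → 236
B: 255 - (255-210)×(255-167)/255 = 255 - 3960/255 ≈ 255 - 15.529 = 239.471 → 239
= RGB(221, 236, 239)


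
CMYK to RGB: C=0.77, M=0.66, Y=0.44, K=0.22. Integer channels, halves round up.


R = 255 × (1-C) × (1-K) = 255 × 0.23 × 0.78 = 45.747 → 46
G = 255 × (1-M) × (1-K) = 255 × 0.34 × 0.78 = 67.626 → 68
B = 255 × (1-Y) × (1-K) = 255 × 0.56 × 0.78 = 111.384 → 111
= RGB(46, 68, 111)


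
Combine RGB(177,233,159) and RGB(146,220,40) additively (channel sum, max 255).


Additive: each channel = min(255, C₁+C₂)
R: 177+146 = 323 → 255
G: 233+220 = 453 → 255
B: 159+40 = 199 → 199
= RGB(255, 255, 199)


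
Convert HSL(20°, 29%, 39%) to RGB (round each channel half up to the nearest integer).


H=20°, S=0.29, L=0.39
C = (1-|2L-1|)×S = (1-|-0.22|)×0.29 = 0.2262
H' = H/60 = 20/60 ≈ 0.3333; X = C×(1-|H' mod 2 - 1|) = 0.0754
m = L - C/2 = 0.39 - 0.1131 = 0.2769
Sector ⌊H'⌋ = 0 → (R',G',B') = (0.2262, 0.0754, 0.0)
RGB = ((R'+m)×255, (G'+m)×255, (B'+m)×255) = (128.2905, 89.8365, 70.6095)
Round half up → RGB(128, 90, 71)


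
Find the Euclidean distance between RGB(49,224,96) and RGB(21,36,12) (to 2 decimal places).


d = √[(R₁-R₂)² + (G₁-G₂)² + (B₁-B₂)²]
d = √[(49-21)² + (224-36)² + (96-12)²]
d = √[784 + 35344 + 7056]
d = √43184
d ≈ 207.81


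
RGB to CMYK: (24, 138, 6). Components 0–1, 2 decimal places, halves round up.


R'=24/255≈0.0941, G'=138/255≈0.5412, B'=6/255≈0.0235
K = 1 - max(R',G',B') = 1 - 138/255 = 117/255 = 0.45882… → 0.46
(1-R'-K)/(1-K) simplifies to (max-R)/max with max = 138:
C = (138-24)/138 = 114/138 = 0.82608… → 0.83
M = (138-138)/138 = 0/138 = 0 → 0.00
Y = (138-6)/138 = 132/138 = 0.95652… → 0.96
= CMYK(0.83, 0.00, 0.96, 0.46)


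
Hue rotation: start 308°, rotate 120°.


New hue = (H + rotation) mod 360
New hue = (308 + 120) mod 360
= 428 mod 360
= 68°


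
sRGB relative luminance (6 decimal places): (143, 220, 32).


Linearize each channel (sRGB transfer function): c = v/255; c_lin = c/12.92 if c ≤ 0.04045, else ((c+0.055)/1.055)^2.4
  R: 143/255 ≈ 0.560784 > 0.04045 → ((0.560784+0.055)/1.055)^2.4 ≈ 0.274677
  G: 220/255 ≈ 0.862745 > 0.04045 → ((0.862745+0.055)/1.055)^2.4 ≈ 0.715694
  B: 32/255 ≈ 0.125490 > 0.04045 → ((0.125490+0.055)/1.055)^2.4 ≈ 0.014444
R_lin = 0.274677, G_lin = 0.715694, B_lin = 0.014444
L = 0.2126×R + 0.7152×G + 0.0722×B
L = 0.2126×0.274677 + 0.7152×0.715694 + 0.0722×0.014444
L ≈ 0.571303


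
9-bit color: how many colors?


Colors = 2^bits = 2^9
= 512 colors


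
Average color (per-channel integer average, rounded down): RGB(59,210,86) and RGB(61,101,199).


Midpoint: each channel = ⌊(C₁+C₂)/2⌋
R: ⌊(59+61)/2⌋ = 60
G: ⌊(210+101)/2⌋ = 155
B: ⌊(86+199)/2⌋ = 142
= RGB(60, 155, 142)


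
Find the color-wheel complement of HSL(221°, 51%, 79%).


Complement = opposite side of color wheel = hue + 180°
H' = (221 + 180) mod 360 = 41°
S and L unchanged.
= HSL(41°, 51%, 79%)


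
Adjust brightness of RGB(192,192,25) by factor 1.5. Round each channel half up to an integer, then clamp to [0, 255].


Multiply each channel by 1.5, round half up, clamp to [0, 255]
R: 192×1.5 = 288 → clamp → 255
G: 192×1.5 = 288 → clamp → 255
B: 25×1.5 = 37.5 → round → 38
= RGB(255, 255, 38)


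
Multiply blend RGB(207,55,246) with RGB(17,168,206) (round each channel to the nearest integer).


Multiply: C = A×B/255, rounded to nearest integer
R: 207×17/255 = 3519/255 ≈ 13.800 → 14
G: 55×168/255 = 9240/255 ≈ 36.235 → 36
B: 246×206/255 = 50676/255 ≈ 198.729 → 199
= RGB(14, 36, 199)


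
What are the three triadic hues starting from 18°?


Triadic: equally spaced at 120° intervals
H1 = 18°
H2 = (18 + 120) mod 360 = 138°
H3 = (18 + 240) mod 360 = 258°
Triadic = 18°, 138°, 258°


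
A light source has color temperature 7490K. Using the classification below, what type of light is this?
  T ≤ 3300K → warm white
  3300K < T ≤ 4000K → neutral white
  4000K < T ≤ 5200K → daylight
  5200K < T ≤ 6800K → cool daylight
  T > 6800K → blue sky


Temperature: 7490K
7490K > 6800K → blue sky
Classification: blue sky


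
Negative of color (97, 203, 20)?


Invert: (255-R, 255-G, 255-B)
R: 255-97 = 158
G: 255-203 = 52
B: 255-20 = 235
= RGB(158, 52, 235)


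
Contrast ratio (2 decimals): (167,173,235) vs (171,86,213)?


Linearize each sRGB channel c=v/255: c/12.92 if c ≤ 0.04045 else ((c+0.055)/1.055)^2.4
L = 0.2126×R_lin + 0.7152×G_lin + 0.0722×B_lin
Color 1 (167,173,235):
  R=167: 167/255≈0.6549 > 0.04045 → ((0.6549+0.055)/1.055)^2.4 ≈ 0.38643
  G=173: 173/255≈0.6784 > 0.04045 → ((0.6784+0.055)/1.055)^2.4 ≈ 0.41789
  B=235: 235/255≈0.9216 > 0.04045 → ((0.9216+0.055)/1.055)^2.4 ≈ 0.83077
  L1 = 0.2126×0.38643 + 0.7152×0.41789 + 0.0722×0.83077 ≈ 0.44101
Color 2 (171,86,213):
  R=171: 171/255≈0.6706 > 0.04045 → ((0.6706+0.055)/1.055)^2.4 ≈ 0.40724
  G=86: 86/255≈0.3373 > 0.04045 → ((0.3373+0.055)/1.055)^2.4 ≈ 0.09306
  B=213: 213/255≈0.8353 > 0.04045 → ((0.8353+0.055)/1.055)^2.4 ≈ 0.66539
  L2 = 0.2126×0.40724 + 0.7152×0.09306 + 0.0722×0.66539 ≈ 0.20118
Lighter = 0.44101, Darker = 0.20118
Ratio = (L_lighter + 0.05) / (L_darker + 0.05)
Ratio = (0.44101 + 0.05) / (0.20118 + 0.05) = 0.49101 / 0.25118 ≈ 1.9548
Ratio ≈ 1.95:1


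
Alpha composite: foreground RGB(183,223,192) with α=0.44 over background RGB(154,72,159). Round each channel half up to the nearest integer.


C = α×F + (1-α)×B, with 1-α = 0.56
R: 0.44×183 + 0.56×154 = 80.52 + 86.24 = 166.76 → 167
G: 0.44×223 + 0.56×72 = 98.12 + 40.32 = 138.44 → 138
B: 0.44×192 + 0.56×159 = 84.48 + 89.04 = 173.52 → 174
= RGB(167, 138, 174)


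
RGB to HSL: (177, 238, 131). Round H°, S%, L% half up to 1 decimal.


Normalize: R'=177/255≈0.6941, G'=238/255≈0.9333, B'=131/255≈0.5137
Max=238/255, Min=131/255, Δ=Max-Min=107/255
L = (Max+Min)/2 = (238+131)/510 = 369/510 = 0.72352… → L = 72.4%
L > 0.5 → S = Δ/(2-Max-Min) = 107/(510-238-131) = 107/141 = 0.75886… → S = 75.9%
(the 1/255 factors cancel in S and H, so raw channel differences can be used)
Max is G' → H = 60 × ((B-R)/Δ + 2) = 60 × ((131-177)/107 + 2)
  -46/107 + 2 = -0.4299… + 2 = 1.5700…
  H = 60 × 1.5700… = 94.205…° → H = 94.2°
= HSL(94.2°, 75.9%, 72.4%)


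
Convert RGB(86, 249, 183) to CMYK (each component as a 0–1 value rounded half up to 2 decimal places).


R'=86/255≈0.3373, G'=249/255≈0.9765, B'=183/255≈0.7176
K = 1 - max(R',G',B') = 1 - 249/255 = 6/255 = 0.02352… → 0.02
(1-R'-K)/(1-K) simplifies to (max-R)/max with max = 249:
C = (249-86)/249 = 163/249 = 0.65461… → 0.65
M = (249-249)/249 = 0/249 = 0 → 0.00
Y = (249-183)/249 = 66/249 = 0.26506… → 0.27
= CMYK(0.65, 0.00, 0.27, 0.02)


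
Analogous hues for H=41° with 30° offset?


Base hue: 41°
Left analog: (41 - 30) mod 360 = 11°
Right analog: (41 + 30) mod 360 = 71°
Analogous hues = 11° and 71°


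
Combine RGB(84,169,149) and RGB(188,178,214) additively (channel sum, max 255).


Additive: each channel = min(255, C₁+C₂)
R: 84+188 = 272 → 255
G: 169+178 = 347 → 255
B: 149+214 = 363 → 255
= RGB(255, 255, 255)


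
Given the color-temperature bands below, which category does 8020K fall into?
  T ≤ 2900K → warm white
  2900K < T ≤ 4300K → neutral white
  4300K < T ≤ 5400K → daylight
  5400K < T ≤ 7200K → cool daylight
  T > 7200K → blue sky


Temperature: 8020K
8020K > 7200K → blue sky
Classification: blue sky


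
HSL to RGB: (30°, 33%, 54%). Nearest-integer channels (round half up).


H=30°, S=0.33, L=0.54
C = (1-|2L-1|)×S = (1-|0.08|)×0.33 = 0.3036
H' = H/60 = 30/60 ≈ 0.5000; X = C×(1-|H' mod 2 - 1|) = 0.1518
m = L - C/2 = 0.54 - 0.1518 = 0.3882
Sector ⌊H'⌋ = 0 → (R',G',B') = (0.3036, 0.1518, 0.0)
RGB = ((R'+m)×255, (G'+m)×255, (B'+m)×255) = (176.409, 137.7, 98.991)
Round half up → RGB(176, 138, 99)


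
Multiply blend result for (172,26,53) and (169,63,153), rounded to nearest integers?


Multiply: C = A×B/255, rounded to nearest integer
R: 172×169/255 = 29068/255 ≈ 113.992 → 114
G: 26×63/255 = 1638/255 ≈ 6.424 → 6
B: 53×153/255 = 8109/255 ≈ 31.800 → 32
= RGB(114, 6, 32)


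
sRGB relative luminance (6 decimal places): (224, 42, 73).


Linearize each channel (sRGB transfer function): c = v/255; c_lin = c/12.92 if c ≤ 0.04045, else ((c+0.055)/1.055)^2.4
  R: 224/255 ≈ 0.878431 > 0.04045 → ((0.878431+0.055)/1.055)^2.4 ≈ 0.745404
  G: 42/255 ≈ 0.164706 > 0.04045 → ((0.164706+0.055)/1.055)^2.4 ≈ 0.023153
  B: 73/255 ≈ 0.286275 > 0.04045 → ((0.286275+0.055)/1.055)^2.4 ≈ 0.066626
R_lin = 0.745404, G_lin = 0.023153, B_lin = 0.066626
L = 0.2126×R + 0.7152×G + 0.0722×B
L = 0.2126×0.745404 + 0.7152×0.023153 + 0.0722×0.066626
L ≈ 0.179843


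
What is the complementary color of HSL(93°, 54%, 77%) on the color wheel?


Complement = opposite side of color wheel = hue + 180°
H' = (93 + 180) mod 360 = 273°
S and L unchanged.
= HSL(273°, 54%, 77%)


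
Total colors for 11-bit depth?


Colors = 2^bits = 2^11
= 2,048 colors


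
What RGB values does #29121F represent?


29 → 41 (R)
12 → 18 (G)
1F → 31 (B)
= RGB(41, 18, 31)


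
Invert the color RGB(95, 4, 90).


Invert: (255-R, 255-G, 255-B)
R: 255-95 = 160
G: 255-4 = 251
B: 255-90 = 165
= RGB(160, 251, 165)


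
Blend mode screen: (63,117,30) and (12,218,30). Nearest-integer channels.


Screen: C = 255 - (255-A)×(255-B)/255, rounded to nearest integer
R: 255 - (255-63)×(255-12)/255 = 255 - 46656/255 ≈ 255 - 182.965 = 72.035 → 72
G: 255 - (255-117)×(255-218)/255 = 255 - 5106/255 ≈ 255 - 20.024 = 234.976 → 235
B: 255 - (255-30)×(255-30)/255 = 255 - 50625/255 ≈ 255 - 198.529 = 56.471 → 56
= RGB(72, 235, 56)


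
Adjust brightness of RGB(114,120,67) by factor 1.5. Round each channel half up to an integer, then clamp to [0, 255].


Multiply each channel by 1.5, round half up, clamp to [0, 255]
R: 114×1.5 = 171
G: 120×1.5 = 180
B: 67×1.5 = 100.5 → round → 101
= RGB(171, 180, 101)


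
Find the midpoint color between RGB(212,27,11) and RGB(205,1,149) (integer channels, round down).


Midpoint: each channel = ⌊(C₁+C₂)/2⌋
R: ⌊(212+205)/2⌋ = 208
G: ⌊(27+1)/2⌋ = 14
B: ⌊(11+149)/2⌋ = 80
= RGB(208, 14, 80)


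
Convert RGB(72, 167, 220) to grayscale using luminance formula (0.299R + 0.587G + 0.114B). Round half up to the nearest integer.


Gray = 0.299×R + 0.587×G + 0.114×B
Gray = 0.299×72 + 0.587×167 + 0.114×220
Gray = 21.528 + 98.029 + 25.080
Gray = 144.637 → round half up → 145
Gray = 145


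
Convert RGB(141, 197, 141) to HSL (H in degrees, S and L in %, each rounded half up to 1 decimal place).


Normalize: R'=141/255≈0.5529, G'=197/255≈0.7725, B'=141/255≈0.5529
Max=197/255, Min=141/255, Δ=Max-Min=56/255
L = (Max+Min)/2 = (197+141)/510 = 338/510 = 0.66274… → L = 66.3%
L > 0.5 → S = Δ/(2-Max-Min) = 56/(510-197-141) = 56/172 = 0.32558… → S = 32.6%
(the 1/255 factors cancel in S and H, so raw channel differences can be used)
Max is G' → H = 60 × ((B-R)/Δ + 2) = 60 × ((141-141)/56 + 2)
  0/56 + 2 = 0 + 2 = 2
  H = 60 × 2 = 120° → H = 120.0°
= HSL(120.0°, 32.6%, 66.3%)


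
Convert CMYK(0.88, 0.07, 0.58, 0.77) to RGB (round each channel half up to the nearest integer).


R = 255 × (1-C) × (1-K) = 255 × 0.12 × 0.23 = 7.038 → 7
G = 255 × (1-M) × (1-K) = 255 × 0.93 × 0.23 = 54.5445 → 55
B = 255 × (1-Y) × (1-K) = 255 × 0.42 × 0.23 = 24.633 → 25
= RGB(7, 55, 25)


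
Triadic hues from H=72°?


Triadic: equally spaced at 120° intervals
H1 = 72°
H2 = (72 + 120) mod 360 = 192°
H3 = (72 + 240) mod 360 = 312°
Triadic = 72°, 192°, 312°


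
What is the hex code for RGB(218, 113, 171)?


R = 218 → DA (hex)
G = 113 → 71 (hex)
B = 171 → AB (hex)
Hex = #DA71AB


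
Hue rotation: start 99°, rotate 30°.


New hue = (H + rotation) mod 360
New hue = (99 + 30) mod 360
= 129 mod 360
= 129°


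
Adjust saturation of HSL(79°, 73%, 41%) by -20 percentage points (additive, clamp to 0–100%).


Original S = 73%
Adjustment = -20 percentage points
New S = 73 + (-20) = 53
Clamp to [0, 100] → 53
= HSL(79°, 53%, 41%)


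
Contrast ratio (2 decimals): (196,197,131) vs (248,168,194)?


Linearize each sRGB channel c=v/255: c/12.92 if c ≤ 0.04045 else ((c+0.055)/1.055)^2.4
L = 0.2126×R_lin + 0.7152×G_lin + 0.0722×B_lin
Color 1 (196,197,131):
  R=196: 196/255≈0.7686 > 0.04045 → ((0.7686+0.055)/1.055)^2.4 ≈ 0.55201
  G=197: 197/255≈0.7725 > 0.04045 → ((0.7725+0.055)/1.055)^2.4 ≈ 0.55834
  B=131: 131/255≈0.5137 > 0.04045 → ((0.5137+0.055)/1.055)^2.4 ≈ 0.22697
  L1 = 0.2126×0.55201 + 0.7152×0.55834 + 0.0722×0.22697 ≈ 0.53307
Color 2 (248,168,194):
  R=248: 248/255≈0.9725 > 0.04045 → ((0.9725+0.055)/1.055)^2.4 ≈ 0.93869
  G=168: 168/255≈0.6588 > 0.04045 → ((0.6588+0.055)/1.055)^2.4 ≈ 0.39157
  B=194: 194/255≈0.7608 > 0.04045 → ((0.7608+0.055)/1.055)^2.4 ≈ 0.53948
  L2 = 0.2126×0.93869 + 0.7152×0.39157 + 0.0722×0.53948 ≈ 0.51857
Lighter = 0.53307, Darker = 0.51857
Ratio = (L_lighter + 0.05) / (L_darker + 0.05)
Ratio = (0.53307 + 0.05) / (0.51857 + 0.05) = 0.58307 / 0.56857 ≈ 1.0255
Ratio ≈ 1.03:1


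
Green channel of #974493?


Color: #974493
R = 97 = 151
G = 44 = 68
B = 93 = 147
Green = 68


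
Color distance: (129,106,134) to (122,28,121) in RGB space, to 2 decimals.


d = √[(R₁-R₂)² + (G₁-G₂)² + (B₁-B₂)²]
d = √[(129-122)² + (106-28)² + (134-121)²]
d = √[49 + 6084 + 169]
d = √6302
d ≈ 79.39


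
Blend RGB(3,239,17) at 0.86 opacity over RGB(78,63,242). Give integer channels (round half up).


C = α×F + (1-α)×B, with 1-α = 0.14
R: 0.86×3 + 0.14×78 = 2.58 + 10.92 = 13.50 → 14
G: 0.86×239 + 0.14×63 = 205.54 + 8.82 = 214.36 → 214
B: 0.86×17 + 0.14×242 = 14.62 + 33.88 = 48.50 → 49
= RGB(14, 214, 49)


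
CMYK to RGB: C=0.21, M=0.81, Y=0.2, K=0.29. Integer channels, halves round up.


R = 255 × (1-C) × (1-K) = 255 × 0.79 × 0.71 = 143.0295 → 143
G = 255 × (1-M) × (1-K) = 255 × 0.19 × 0.71 = 34.3995 → 34
B = 255 × (1-Y) × (1-K) = 255 × 0.80 × 0.71 = 144.84 → 145
= RGB(143, 34, 145)


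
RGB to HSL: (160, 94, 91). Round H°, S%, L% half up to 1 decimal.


Normalize: R'=160/255≈0.6275, G'=94/255≈0.3686, B'=91/255≈0.3569
Max=160/255, Min=91/255, Δ=Max-Min=69/255
L = (Max+Min)/2 = (160+91)/510 = 251/510 = 0.49215… → L = 49.2%
L ≤ 0.5 → S = Δ/(Max+Min) = 69/(160+91) = 69/251 = 0.27490… → S = 27.5%
(the 1/255 factors cancel in S and H, so raw channel differences can be used)
Max is R' → H = 60 × (((G-B)/Δ) mod 6) = 60 × (((94-91)/69) mod 6)
  3/69 = 0.0434…
  H = 60 × 0.0434… = 2.608…° → H = 2.6°
= HSL(2.6°, 27.5%, 49.2%)


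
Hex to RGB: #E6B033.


E6 → 230 (R)
B0 → 176 (G)
33 → 51 (B)
= RGB(230, 176, 51)


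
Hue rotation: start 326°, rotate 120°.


New hue = (H + rotation) mod 360
New hue = (326 + 120) mod 360
= 446 mod 360
= 86°


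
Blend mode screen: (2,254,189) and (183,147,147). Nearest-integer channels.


Screen: C = 255 - (255-A)×(255-B)/255, rounded to nearest integer
R: 255 - (255-2)×(255-183)/255 = 255 - 18216/255 ≈ 255 - 71.435 = 183.565 → 184
G: 255 - (255-254)×(255-147)/255 = 255 - 108/255 ≈ 255 - 0.424 = 254.576 → 255
B: 255 - (255-189)×(255-147)/255 = 255 - 7128/255 ≈ 255 - 27.953 = 227.047 → 227
= RGB(184, 255, 227)


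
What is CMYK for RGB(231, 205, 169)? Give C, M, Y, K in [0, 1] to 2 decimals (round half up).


R'=231/255≈0.9059, G'=205/255≈0.8039, B'=169/255≈0.6627
K = 1 - max(R',G',B') = 1 - 231/255 = 24/255 = 0.09411… → 0.09
(1-R'-K)/(1-K) simplifies to (max-R)/max with max = 231:
C = (231-231)/231 = 0/231 = 0 → 0.00
M = (231-205)/231 = 26/231 = 0.11255… → 0.11
Y = (231-169)/231 = 62/231 = 0.26839… → 0.27
= CMYK(0.00, 0.11, 0.27, 0.09)


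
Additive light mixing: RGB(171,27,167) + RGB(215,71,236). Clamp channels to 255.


Additive: each channel = min(255, C₁+C₂)
R: 171+215 = 386 → 255
G: 27+71 = 98 → 98
B: 167+236 = 403 → 255
= RGB(255, 98, 255)


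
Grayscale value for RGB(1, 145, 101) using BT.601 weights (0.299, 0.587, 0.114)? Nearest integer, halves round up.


Gray = 0.299×R + 0.587×G + 0.114×B
Gray = 0.299×1 + 0.587×145 + 0.114×101
Gray = 0.299 + 85.115 + 11.514
Gray = 96.928 → round half up → 97
Gray = 97


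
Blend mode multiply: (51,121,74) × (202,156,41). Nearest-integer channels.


Multiply: C = A×B/255, rounded to nearest integer
R: 51×202/255 = 10302/255 ≈ 40.400 → 40
G: 121×156/255 = 18876/255 ≈ 74.024 → 74
B: 74×41/255 = 3034/255 ≈ 11.898 → 12
= RGB(40, 74, 12)


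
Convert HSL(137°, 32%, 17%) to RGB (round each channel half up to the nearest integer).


H=137°, S=0.32, L=0.17
C = (1-|2L-1|)×S = (1-|-0.66|)×0.32 = 0.1088
H' = H/60 = 137/60 ≈ 2.2833; X = C×(1-|H' mod 2 - 1|) ≈ 0.0308
m = L - C/2 = 0.17 - 0.0544 = 0.1156
Sector ⌊H'⌋ = 2 → (R',G',B') = (0.0, 0.1088, ≈0.0308)
RGB = ((R'+m)×255, (G'+m)×255, (B'+m)×255) = (29.478, 57.222, 37.3388)
Round half up → RGB(29, 57, 37)


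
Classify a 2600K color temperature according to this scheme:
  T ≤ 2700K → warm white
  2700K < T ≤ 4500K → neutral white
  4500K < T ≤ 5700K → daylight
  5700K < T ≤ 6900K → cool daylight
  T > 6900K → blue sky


Temperature: 2600K
2600K ≤ 2700K → warm white
Classification: warm white


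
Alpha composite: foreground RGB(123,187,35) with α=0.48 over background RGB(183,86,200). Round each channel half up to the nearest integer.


C = α×F + (1-α)×B, with 1-α = 0.52
R: 0.48×123 + 0.52×183 = 59.04 + 95.16 = 154.20 → 154
G: 0.48×187 + 0.52×86 = 89.76 + 44.72 = 134.48 → 134
B: 0.48×35 + 0.52×200 = 16.80 + 104.00 = 120.80 → 121
= RGB(154, 134, 121)


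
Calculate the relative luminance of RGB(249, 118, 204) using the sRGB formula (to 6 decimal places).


Linearize each channel (sRGB transfer function): c = v/255; c_lin = c/12.92 if c ≤ 0.04045, else ((c+0.055)/1.055)^2.4
  R: 249/255 ≈ 0.976471 > 0.04045 → ((0.976471+0.055)/1.055)^2.4 ≈ 0.947307
  G: 118/255 ≈ 0.462745 > 0.04045 → ((0.462745+0.055)/1.055)^2.4 ≈ 0.181164
  B: 204/255 ≈ 0.800000 > 0.04045 → ((0.800000+0.055)/1.055)^2.4 ≈ 0.603827
R_lin = 0.947307, G_lin = 0.181164, B_lin = 0.603827
L = 0.2126×R + 0.7152×G + 0.0722×B
L = 0.2126×0.947307 + 0.7152×0.181164 + 0.0722×0.603827
L ≈ 0.374562


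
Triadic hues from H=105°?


Triadic: equally spaced at 120° intervals
H1 = 105°
H2 = (105 + 120) mod 360 = 225°
H3 = (105 + 240) mod 360 = 345°
Triadic = 105°, 225°, 345°


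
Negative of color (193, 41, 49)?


Invert: (255-R, 255-G, 255-B)
R: 255-193 = 62
G: 255-41 = 214
B: 255-49 = 206
= RGB(62, 214, 206)


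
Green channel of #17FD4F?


Color: #17FD4F
R = 17 = 23
G = FD = 253
B = 4F = 79
Green = 253


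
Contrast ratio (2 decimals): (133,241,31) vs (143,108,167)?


Linearize each sRGB channel c=v/255: c/12.92 if c ≤ 0.04045 else ((c+0.055)/1.055)^2.4
L = 0.2126×R_lin + 0.7152×G_lin + 0.0722×B_lin
Color 1 (133,241,31):
  R=133: 133/255≈0.5216 > 0.04045 → ((0.5216+0.055)/1.055)^2.4 ≈ 0.23455
  G=241: 241/255≈0.9451 > 0.04045 → ((0.9451+0.055)/1.055)^2.4 ≈ 0.87962
  B=31: 31/255≈0.1216 > 0.04045 → ((0.1216+0.055)/1.055)^2.4 ≈ 0.01370
  L1 = 0.2126×0.23455 + 0.7152×0.87962 + 0.0722×0.01370 ≈ 0.67996
Color 2 (143,108,167):
  R=143: 143/255≈0.5608 > 0.04045 → ((0.5608+0.055)/1.055)^2.4 ≈ 0.27468
  G=108: 108/255≈0.4235 > 0.04045 → ((0.4235+0.055)/1.055)^2.4 ≈ 0.14996
  B=167: 167/255≈0.6549 > 0.04045 → ((0.6549+0.055)/1.055)^2.4 ≈ 0.38643
  L2 = 0.2126×0.27468 + 0.7152×0.14996 + 0.0722×0.38643 ≈ 0.19355
Lighter = 0.67996, Darker = 0.19355
Ratio = (L_lighter + 0.05) / (L_darker + 0.05)
Ratio = (0.67996 + 0.05) / (0.19355 + 0.05) = 0.72996 / 0.24355 ≈ 2.9972
Ratio ≈ 3.00:1


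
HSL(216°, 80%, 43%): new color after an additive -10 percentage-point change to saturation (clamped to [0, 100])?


Original S = 80%
Adjustment = -10 percentage points
New S = 80 + (-10) = 70
Clamp to [0, 100] → 70
= HSL(216°, 70%, 43%)


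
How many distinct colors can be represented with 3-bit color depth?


Colors = 2^bits = 2^3
= 8 colors


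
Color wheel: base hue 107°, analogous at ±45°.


Base hue: 107°
Left analog: (107 - 45) mod 360 = 62°
Right analog: (107 + 45) mod 360 = 152°
Analogous hues = 62° and 152°


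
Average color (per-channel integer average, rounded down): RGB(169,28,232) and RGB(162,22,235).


Midpoint: each channel = ⌊(C₁+C₂)/2⌋
R: ⌊(169+162)/2⌋ = 165
G: ⌊(28+22)/2⌋ = 25
B: ⌊(232+235)/2⌋ = 233
= RGB(165, 25, 233)


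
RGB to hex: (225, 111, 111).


R = 225 → E1 (hex)
G = 111 → 6F (hex)
B = 111 → 6F (hex)
Hex = #E16F6F


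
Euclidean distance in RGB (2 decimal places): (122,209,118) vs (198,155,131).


d = √[(R₁-R₂)² + (G₁-G₂)² + (B₁-B₂)²]
d = √[(122-198)² + (209-155)² + (118-131)²]
d = √[5776 + 2916 + 169]
d = √8861
d ≈ 94.13


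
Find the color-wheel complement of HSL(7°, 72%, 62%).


Complement = opposite side of color wheel = hue + 180°
H' = (7 + 180) mod 360 = 187°
S and L unchanged.
= HSL(187°, 72%, 62%)


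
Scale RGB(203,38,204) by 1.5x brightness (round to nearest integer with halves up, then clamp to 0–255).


Multiply each channel by 1.5, round half up, clamp to [0, 255]
R: 203×1.5 = 304.5 → round → 305 → clamp → 255
G: 38×1.5 = 57
B: 204×1.5 = 306 → clamp → 255
= RGB(255, 57, 255)


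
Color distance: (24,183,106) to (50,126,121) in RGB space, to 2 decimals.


d = √[(R₁-R₂)² + (G₁-G₂)² + (B₁-B₂)²]
d = √[(24-50)² + (183-126)² + (106-121)²]
d = √[676 + 3249 + 225]
d = √4150
d ≈ 64.42


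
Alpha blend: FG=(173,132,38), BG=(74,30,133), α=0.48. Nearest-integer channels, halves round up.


C = α×F + (1-α)×B, with 1-α = 0.52
R: 0.48×173 + 0.52×74 = 83.04 + 38.48 = 121.52 → 122
G: 0.48×132 + 0.52×30 = 63.36 + 15.60 = 78.96 → 79
B: 0.48×38 + 0.52×133 = 18.24 + 69.16 = 87.40 → 87
= RGB(122, 79, 87)


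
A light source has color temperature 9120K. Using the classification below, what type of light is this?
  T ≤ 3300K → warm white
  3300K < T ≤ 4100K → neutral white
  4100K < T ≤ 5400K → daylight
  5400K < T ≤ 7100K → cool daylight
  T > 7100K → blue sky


Temperature: 9120K
9120K > 7100K → blue sky
Classification: blue sky


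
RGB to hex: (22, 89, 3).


R = 22 → 16 (hex)
G = 89 → 59 (hex)
B = 3 → 03 (hex)
Hex = #165903


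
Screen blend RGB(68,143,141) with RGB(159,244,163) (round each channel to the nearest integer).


Screen: C = 255 - (255-A)×(255-B)/255, rounded to nearest integer
R: 255 - (255-68)×(255-159)/255 = 255 - 17952/255 ≈ 255 - 70.400 = 184.600 → 185
G: 255 - (255-143)×(255-244)/255 = 255 - 1232/255 ≈ 255 - 4.831 = 250.169 → 250
B: 255 - (255-141)×(255-163)/255 = 255 - 10488/255 ≈ 255 - 41.129 = 213.871 → 214
= RGB(185, 250, 214)


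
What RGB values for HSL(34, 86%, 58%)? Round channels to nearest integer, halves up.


H=34°, S=0.86, L=0.58
C = (1-|2L-1|)×S = (1-|0.16|)×0.86 = 0.7224
H' = H/60 = 34/60 ≈ 0.5667; X = C×(1-|H' mod 2 - 1|) = 0.40936
m = L - C/2 = 0.58 - 0.3612 = 0.2188
Sector ⌊H'⌋ = 0 → (R',G',B') = (0.7224, 0.40936, 0.0)
RGB = ((R'+m)×255, (G'+m)×255, (B'+m)×255) = (240.006, 160.1808, 55.794)
Round half up → RGB(240, 160, 56)


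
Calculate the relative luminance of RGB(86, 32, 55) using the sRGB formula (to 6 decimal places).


Linearize each channel (sRGB transfer function): c = v/255; c_lin = c/12.92 if c ≤ 0.04045, else ((c+0.055)/1.055)^2.4
  R: 86/255 ≈ 0.337255 > 0.04045 → ((0.337255+0.055)/1.055)^2.4 ≈ 0.093059
  G: 32/255 ≈ 0.125490 > 0.04045 → ((0.125490+0.055)/1.055)^2.4 ≈ 0.014444
  B: 55/255 ≈ 0.215686 > 0.04045 → ((0.215686+0.055)/1.055)^2.4 ≈ 0.038204
R_lin = 0.093059, G_lin = 0.014444, B_lin = 0.038204
L = 0.2126×R + 0.7152×G + 0.0722×B
L = 0.2126×0.093059 + 0.7152×0.014444 + 0.0722×0.038204
L ≈ 0.032873


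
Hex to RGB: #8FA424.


8F → 143 (R)
A4 → 164 (G)
24 → 36 (B)
= RGB(143, 164, 36)


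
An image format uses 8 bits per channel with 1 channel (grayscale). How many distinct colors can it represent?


Total bits = 8 bits/channel × 1 channels = 8 bits
Distinct colors = 2^8
= 256 colors


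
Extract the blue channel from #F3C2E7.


Color: #F3C2E7
R = F3 = 243
G = C2 = 194
B = E7 = 231
Blue = 231


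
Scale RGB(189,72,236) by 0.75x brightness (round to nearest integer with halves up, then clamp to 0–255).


Multiply each channel by 0.75, round half up, clamp to [0, 255]
R: 189×0.75 = 141.75 → round → 142
G: 72×0.75 = 54
B: 236×0.75 = 177
= RGB(142, 54, 177)


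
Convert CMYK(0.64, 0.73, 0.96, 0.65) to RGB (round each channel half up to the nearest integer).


R = 255 × (1-C) × (1-K) = 255 × 0.36 × 0.35 = 32.13 → 32
G = 255 × (1-M) × (1-K) = 255 × 0.27 × 0.35 = 24.0975 → 24
B = 255 × (1-Y) × (1-K) = 255 × 0.04 × 0.35 = 3.57 → 4
= RGB(32, 24, 4)


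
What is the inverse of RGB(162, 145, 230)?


Invert: (255-R, 255-G, 255-B)
R: 255-162 = 93
G: 255-145 = 110
B: 255-230 = 25
= RGB(93, 110, 25)


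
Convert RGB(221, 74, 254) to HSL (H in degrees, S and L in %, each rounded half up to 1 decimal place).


Normalize: R'=221/255≈0.8667, G'=74/255≈0.2902, B'=254/255≈0.9961
Max=254/255, Min=74/255, Δ=Max-Min=180/255
L = (Max+Min)/2 = (254+74)/510 = 328/510 = 0.64313… → L = 64.3%
L > 0.5 → S = Δ/(2-Max-Min) = 180/(510-254-74) = 180/182 = 0.98901… → S = 98.9%
(the 1/255 factors cancel in S and H, so raw channel differences can be used)
Max is B' → H = 60 × ((R-G)/Δ + 4) = 60 × ((221-74)/180 + 4)
  147/180 + 4 = 0.8166… + 4 = 4.8166…
  H = 60 × 4.8166… = 289° → H = 289.0°
= HSL(289.0°, 98.9%, 64.3%)


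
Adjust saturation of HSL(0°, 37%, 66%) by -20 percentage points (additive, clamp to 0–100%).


Original S = 37%
Adjustment = -20 percentage points
New S = 37 + (-20) = 17
Clamp to [0, 100] → 17
= HSL(0°, 17%, 66%)


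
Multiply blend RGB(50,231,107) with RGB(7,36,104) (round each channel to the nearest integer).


Multiply: C = A×B/255, rounded to nearest integer
R: 50×7/255 = 350/255 ≈ 1.373 → 1
G: 231×36/255 = 8316/255 ≈ 32.612 → 33
B: 107×104/255 = 11128/255 ≈ 43.639 → 44
= RGB(1, 33, 44)


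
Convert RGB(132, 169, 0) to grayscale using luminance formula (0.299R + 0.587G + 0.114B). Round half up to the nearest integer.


Gray = 0.299×R + 0.587×G + 0.114×B
Gray = 0.299×132 + 0.587×169 + 0.114×0
Gray = 39.468 + 99.203 + 0.000
Gray = 138.671 → round half up → 139
Gray = 139


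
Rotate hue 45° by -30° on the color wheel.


New hue = (H + rotation) mod 360
New hue = (45 -30) mod 360
= 15 mod 360
= 15°


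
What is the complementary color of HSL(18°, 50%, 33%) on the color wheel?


Complement = opposite side of color wheel = hue + 180°
H' = (18 + 180) mod 360 = 198°
S and L unchanged.
= HSL(198°, 50%, 33%)


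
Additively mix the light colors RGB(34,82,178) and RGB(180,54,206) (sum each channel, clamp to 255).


Additive: each channel = min(255, C₁+C₂)
R: 34+180 = 214 → 214
G: 82+54 = 136 → 136
B: 178+206 = 384 → 255
= RGB(214, 136, 255)


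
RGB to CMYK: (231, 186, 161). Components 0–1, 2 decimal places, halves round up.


R'=231/255≈0.9059, G'=186/255≈0.7294, B'=161/255≈0.6314
K = 1 - max(R',G',B') = 1 - 231/255 = 24/255 = 0.09411… → 0.09
(1-R'-K)/(1-K) simplifies to (max-R)/max with max = 231:
C = (231-231)/231 = 0/231 = 0 → 0.00
M = (231-186)/231 = 45/231 = 0.19480… → 0.19
Y = (231-161)/231 = 70/231 = 0.30303… → 0.30
= CMYK(0.00, 0.19, 0.30, 0.09)


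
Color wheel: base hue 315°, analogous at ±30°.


Base hue: 315°
Left analog: (315 - 30) mod 360 = 285°
Right analog: (315 + 30) mod 360 = 345°
Analogous hues = 285° and 345°


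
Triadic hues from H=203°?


Triadic: equally spaced at 120° intervals
H1 = 203°
H2 = (203 + 120) mod 360 = 323°
H3 = (203 + 240) mod 360 = 83°
Triadic = 203°, 323°, 83°


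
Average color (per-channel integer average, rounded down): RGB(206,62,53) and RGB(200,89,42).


Midpoint: each channel = ⌊(C₁+C₂)/2⌋
R: ⌊(206+200)/2⌋ = 203
G: ⌊(62+89)/2⌋ = 75
B: ⌊(53+42)/2⌋ = 47
= RGB(203, 75, 47)


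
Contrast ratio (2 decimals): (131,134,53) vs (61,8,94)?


Linearize each sRGB channel c=v/255: c/12.92 if c ≤ 0.04045 else ((c+0.055)/1.055)^2.4
L = 0.2126×R_lin + 0.7152×G_lin + 0.0722×B_lin
Color 1 (131,134,53):
  R=131: 131/255≈0.5137 > 0.04045 → ((0.5137+0.055)/1.055)^2.4 ≈ 0.22697
  G=134: 134/255≈0.5255 > 0.04045 → ((0.5255+0.055)/1.055)^2.4 ≈ 0.23840
  B=53: 53/255≈0.2078 > 0.04045 → ((0.2078+0.055)/1.055)^2.4 ≈ 0.03560
  L1 = 0.2126×0.22697 + 0.7152×0.23840 + 0.0722×0.03560 ≈ 0.22133
Color 2 (61,8,94):
  R=61: 61/255≈0.2392 > 0.04045 → ((0.2392+0.055)/1.055)^2.4 ≈ 0.04667
  G=8: 8/255≈0.0314 ≤ 0.04045 → 0.0314/12.92 ≈ 0.00243
  B=94: 94/255≈0.3686 > 0.04045 → ((0.3686+0.055)/1.055)^2.4 ≈ 0.11193
  L2 = 0.2126×0.04667 + 0.7152×0.00243 + 0.0722×0.11193 ≈ 0.01974
Lighter = 0.22133, Darker = 0.01974
Ratio = (L_lighter + 0.05) / (L_darker + 0.05)
Ratio = (0.22133 + 0.05) / (0.01974 + 0.05) = 0.27133 / 0.06974 ≈ 3.8906
Ratio ≈ 3.89:1


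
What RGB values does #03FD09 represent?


03 → 3 (R)
FD → 253 (G)
09 → 9 (B)
= RGB(3, 253, 9)


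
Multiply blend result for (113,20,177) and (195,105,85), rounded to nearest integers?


Multiply: C = A×B/255, rounded to nearest integer
R: 113×195/255 = 22035/255 ≈ 86.412 → 86
G: 20×105/255 = 2100/255 ≈ 8.235 → 8
B: 177×85/255 = 15045/255 ≈ 59.000 → 59
= RGB(86, 8, 59)


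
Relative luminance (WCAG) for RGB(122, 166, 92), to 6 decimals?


Linearize each channel (sRGB transfer function): c = v/255; c_lin = c/12.92 if c ≤ 0.04045, else ((c+0.055)/1.055)^2.4
  R: 122/255 ≈ 0.478431 > 0.04045 → ((0.478431+0.055)/1.055)^2.4 ≈ 0.194618
  G: 166/255 ≈ 0.650980 > 0.04045 → ((0.650980+0.055)/1.055)^2.4 ≈ 0.381326
  B: 92/255 ≈ 0.360784 > 0.04045 → ((0.360784+0.055)/1.055)^2.4 ≈ 0.107023
R_lin = 0.194618, G_lin = 0.381326, B_lin = 0.107023
L = 0.2126×R + 0.7152×G + 0.0722×B
L = 0.2126×0.194618 + 0.7152×0.381326 + 0.0722×0.107023
L ≈ 0.321827


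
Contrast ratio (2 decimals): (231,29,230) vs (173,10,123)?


Linearize each sRGB channel c=v/255: c/12.92 if c ≤ 0.04045 else ((c+0.055)/1.055)^2.4
L = 0.2126×R_lin + 0.7152×G_lin + 0.0722×B_lin
Color 1 (231,29,230):
  R=231: 231/255≈0.9059 > 0.04045 → ((0.9059+0.055)/1.055)^2.4 ≈ 0.79910
  G=29: 29/255≈0.1137 > 0.04045 → ((0.1137+0.055)/1.055)^2.4 ≈ 0.01229
  B=230: 230/255≈0.9020 > 0.04045 → ((0.9020+0.055)/1.055)^2.4 ≈ 0.79130
  L1 = 0.2126×0.79910 + 0.7152×0.01229 + 0.0722×0.79130 ≈ 0.23581
Color 2 (173,10,123):
  R=173: 173/255≈0.6784 > 0.04045 → ((0.6784+0.055)/1.055)^2.4 ≈ 0.41789
  G=10: 10/255≈0.0392 ≤ 0.04045 → 0.0392/12.92 ≈ 0.00304
  B=123: 123/255≈0.4824 > 0.04045 → ((0.4824+0.055)/1.055)^2.4 ≈ 0.19807
  L2 = 0.2126×0.41789 + 0.7152×0.00304 + 0.0722×0.19807 ≈ 0.10531
Lighter = 0.23581, Darker = 0.10531
Ratio = (L_lighter + 0.05) / (L_darker + 0.05)
Ratio = (0.23581 + 0.05) / (0.10531 + 0.05) = 0.28581 / 0.15531 ≈ 1.8402
Ratio ≈ 1.84:1
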